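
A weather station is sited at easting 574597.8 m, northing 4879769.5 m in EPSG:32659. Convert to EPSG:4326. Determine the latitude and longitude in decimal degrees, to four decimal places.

Zone 59N: λ₀ = 171°, k₀ = 0.9996, false easting 500000 m.
Meridian distance M = (N − FN)/k₀ = 4881722.2 m.
Inverse transverse Mercator on WGS84 gives φ = 44.06729985°, λ = 171.93149966°.

lat 44.0673°, lon 171.9315°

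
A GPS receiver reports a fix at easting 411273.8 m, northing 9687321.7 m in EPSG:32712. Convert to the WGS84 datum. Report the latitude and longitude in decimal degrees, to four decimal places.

Zone 12S: λ₀ = -111°, k₀ = 0.9996, false easting 500000 m, false northing 10000000 m.
Meridian distance M = (N − FN)/k₀ = -312803.4 m.
Inverse transverse Mercator on WGS84 gives φ = -2.82859962°, λ = -111.79830024°.

lat -2.8286°, lon -111.7983°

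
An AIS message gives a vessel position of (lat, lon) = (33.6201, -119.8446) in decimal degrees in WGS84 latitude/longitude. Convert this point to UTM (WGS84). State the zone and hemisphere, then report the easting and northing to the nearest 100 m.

Longitude -119.8446° lies in the 6° band [-120°, -114°), giving zone 11; latitude is north of the equator, so 11N.
Zone 11 central meridian λ₀ = 6×11 − 183 = -117°; Δλ = -2.8446°.
Transverse Mercator on WGS84 with k₀ = 0.9996 gives E = 236101.449 m, N = 3723663.681 m.

Zone 11N: E 236100 m, N 3723700 m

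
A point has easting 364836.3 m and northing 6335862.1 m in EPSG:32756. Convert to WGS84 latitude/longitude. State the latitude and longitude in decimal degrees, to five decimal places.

lat -33.10750°, lon 151.55140°

Zone 56S: λ₀ = 153°, k₀ = 0.9996, false easting 500000 m, false northing 10000000 m.
Meridian distance M = (N − FN)/k₀ = -3665604.1 m.
Inverse transverse Mercator on WGS84 gives φ = -33.10749984°, λ = 151.55139988°.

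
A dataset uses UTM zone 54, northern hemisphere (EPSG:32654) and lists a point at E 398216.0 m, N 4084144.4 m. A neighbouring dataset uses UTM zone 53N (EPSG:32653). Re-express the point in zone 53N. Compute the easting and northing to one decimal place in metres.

UTM 54N → geographic: φ = 36.89780034°, λ = 139.85760043°.
UTM 53N (λ₀ = 135°) forward: E = 932933.691 m, N = 4094568.851 m.

E 932933.7 m, N 4094568.9 m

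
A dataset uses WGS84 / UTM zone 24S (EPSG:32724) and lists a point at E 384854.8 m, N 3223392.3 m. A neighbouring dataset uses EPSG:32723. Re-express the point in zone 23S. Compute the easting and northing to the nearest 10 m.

UTM 24S → geographic: φ = -61.10720002°, λ = -41.13640091°.
UTM 23S (λ₀ = -45°) forward: E = 708177.227 m, N = 3219123.432 m.

E 708180 m, N 3219120 m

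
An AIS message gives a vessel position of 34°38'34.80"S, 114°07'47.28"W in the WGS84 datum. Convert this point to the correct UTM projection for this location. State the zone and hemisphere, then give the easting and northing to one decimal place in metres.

Zone 11S: E 763082.2 m, N 6162798.0 m

Longitude -114.1298° lies in the 6° band [-120°, -114°), giving zone 11; latitude is south of the equator, so 11S.
Zone 11 central meridian λ₀ = 6×11 − 183 = -117°; Δλ = +2.8702°.
Transverse Mercator on WGS84 with k₀ = 0.9996 gives E = 763082.165 m, N = 6162797.989 m.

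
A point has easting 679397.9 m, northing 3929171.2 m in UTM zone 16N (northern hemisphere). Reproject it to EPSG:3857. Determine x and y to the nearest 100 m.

Unproject from UTM 16N (λ₀ = -87°) → φ = 35.48989960°, λ = -85.02230005°.
Web Mercator (R = 6378137 m): x = -9464639.148 m, y = 4230657.454 m.

x -9464600 m, y 4230700 m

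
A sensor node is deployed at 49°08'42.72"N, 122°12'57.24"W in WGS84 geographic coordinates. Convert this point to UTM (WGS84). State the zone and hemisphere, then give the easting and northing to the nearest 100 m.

Zone 10N: E 557200 m, N 5443900 m

Longitude -122.2159° lies in the 6° band [-126°, -120°), giving zone 10; latitude is north of the equator, so 10N.
Zone 10 central meridian λ₀ = 6×10 − 183 = -123°; Δλ = +0.7841°.
Transverse Mercator on WGS84 with k₀ = 0.9996 gives E = 557183.902 m, N = 5443893.145 m.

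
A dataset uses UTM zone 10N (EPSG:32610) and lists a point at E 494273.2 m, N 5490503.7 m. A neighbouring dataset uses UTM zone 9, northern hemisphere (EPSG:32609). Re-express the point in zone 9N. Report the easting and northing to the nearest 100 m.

E 928000 m, N 5507400 m

UTM 10N → geographic: φ = 49.56709981°, λ = -123.07919951°.
UTM 9N (λ₀ = -129°) forward: E = 928003.010 m, N = 5507361.144 m.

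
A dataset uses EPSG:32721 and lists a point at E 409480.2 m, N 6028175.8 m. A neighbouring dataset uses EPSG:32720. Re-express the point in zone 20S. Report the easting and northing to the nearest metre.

UTM 21S → geographic: φ = -35.88650019°, λ = -58.00290007°.
UTM 20S (λ₀ = -63°) forward: E = 951201.312 m, N = 6017089.450 m.

E 951201 m, N 6017089 m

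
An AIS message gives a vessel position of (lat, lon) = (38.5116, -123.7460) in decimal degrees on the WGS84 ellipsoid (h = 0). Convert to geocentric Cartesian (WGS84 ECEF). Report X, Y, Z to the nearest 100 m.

X -2776000 m, Y -4155300 m, Z 3950000 m

WGS84: a = 6378137 m, e² = 0.006694380; N(φ) = a/√(1−e²sin²φ) = 6386430.557 m.
X = (N+h)·cosφ·cosλ = -2776043.063 m; Y = (N+h)·cosφ·sinλ = -4155270.003 m; Z = (N(1−e²)+h)·sinφ = 3950037.055 m.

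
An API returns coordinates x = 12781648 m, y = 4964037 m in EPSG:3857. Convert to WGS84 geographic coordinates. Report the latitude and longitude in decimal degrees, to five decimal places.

R = 6378137 m. λ = x/R = 114.81949755°.
φ = 2·arctan(exp(y/R)) − 90° = 2·arctan(2.17774) − 90° = 40.67169710°.

lat 40.67170°, lon 114.81950°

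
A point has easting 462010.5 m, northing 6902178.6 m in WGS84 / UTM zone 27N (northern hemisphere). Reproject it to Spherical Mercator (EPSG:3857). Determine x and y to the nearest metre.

Unproject from UTM 27N (λ₀ = -21°) → φ = 62.24939980°, λ = -21.73130094°.
Web Mercator (R = 6378137 m): x = -2419117.355 m, y = 8918523.209 m.

x -2419117 m, y 8918523 m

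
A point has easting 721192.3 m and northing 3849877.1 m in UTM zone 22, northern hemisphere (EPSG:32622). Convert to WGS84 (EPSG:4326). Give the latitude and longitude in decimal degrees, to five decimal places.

Zone 22N: λ₀ = -51°, k₀ = 0.9996, false easting 500000 m.
Meridian distance M = (N − FN)/k₀ = 3851417.7 m.
Inverse transverse Mercator on WGS84 gives φ = 34.76710000°, λ = -48.58310028°.

lat 34.76710°, lon -48.58310°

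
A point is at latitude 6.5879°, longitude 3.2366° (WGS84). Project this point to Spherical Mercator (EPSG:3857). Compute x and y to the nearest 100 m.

Web Mercator is spherical with R = a = 6378137 m.
x = R·λ = 6378137 × 0.056489327 = 360296.664 m.
y = R·ln tan(π/4 + φ/2) = 6378137 × 0.115234737 = 734982.939 m.

x 360300 m, y 735000 m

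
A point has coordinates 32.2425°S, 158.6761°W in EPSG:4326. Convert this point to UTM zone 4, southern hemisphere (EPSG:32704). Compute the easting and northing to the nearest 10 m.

E 530510 m, N 6432640 m

Zone 4 central meridian λ₀ = 6×4 − 183 = -159°; Δλ = +0.3239°.
Transverse Mercator on WGS84 with k₀ = 0.9996 gives E = 530513.360 m, N = 6432638.483 m.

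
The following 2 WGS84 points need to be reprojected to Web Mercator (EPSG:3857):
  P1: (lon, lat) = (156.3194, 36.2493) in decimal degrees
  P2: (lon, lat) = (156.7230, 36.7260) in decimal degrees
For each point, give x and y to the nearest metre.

P1: x 17401396 m, y 4334979 m; P2: x 17446325 m, y 4400983 m

Web Mercator: x = R·λ, y = R·ln tan(π/4+φ/2), R = 6378137 m.
P1 (36.2493°, 156.3194°) → (17401396.009, 4334979.112) m.
P2 (36.7260°, 156.7230°) → (17446324.556, 4400983.226) m.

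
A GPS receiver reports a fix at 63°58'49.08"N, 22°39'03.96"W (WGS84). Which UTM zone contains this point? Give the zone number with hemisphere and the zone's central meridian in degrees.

Zone 27N, central meridian -21°

UTM zone = ⌊(λ + 180)/6⌋ + 1; -22.6511° ∈ [-24°, -18°) → zone 27.
Hemisphere: N (φ ≥ 0).
Central meridian λ₀ = 6×27 − 183 = -21°.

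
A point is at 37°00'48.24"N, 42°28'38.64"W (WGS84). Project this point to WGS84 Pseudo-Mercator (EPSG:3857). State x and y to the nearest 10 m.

x -4728560 m, y 4440970 m

Web Mercator is spherical with R = a = 6378137 m.
x = R·λ = 6378137 × -0.741370488 = -4728562.538 m.
y = R·ln tan(π/4 + φ/2) = 6378137 × 0.696280864 = 4440974.739 m.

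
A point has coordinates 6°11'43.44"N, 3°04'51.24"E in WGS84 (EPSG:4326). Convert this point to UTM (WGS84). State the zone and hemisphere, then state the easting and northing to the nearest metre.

Longitude 3.0809° lies in the 6° band [0°, 6°), giving zone 31; latitude is north of the equator, so 31N.
Zone 31 central meridian λ₀ = 6×31 − 183 = 3°; Δλ = +0.0809°.
Transverse Mercator on WGS84 with k₀ = 0.9996 gives E = 508949.920 m, N = 684805.268 m.

Zone 31N: E 508950 m, N 684805 m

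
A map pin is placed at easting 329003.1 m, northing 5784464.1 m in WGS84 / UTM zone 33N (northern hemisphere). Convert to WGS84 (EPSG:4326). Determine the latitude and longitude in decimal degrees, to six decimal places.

lat 52.184100°, lon 12.498699°

Zone 33N: λ₀ = 15°, k₀ = 0.9996, false easting 500000 m.
Meridian distance M = (N − FN)/k₀ = 5786778.8 m.
Inverse transverse Mercator on WGS84 gives φ = 52.18409987°, λ = 12.49869947°.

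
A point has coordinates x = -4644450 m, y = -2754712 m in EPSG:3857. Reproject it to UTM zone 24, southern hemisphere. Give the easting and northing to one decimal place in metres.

Web Mercator inverse (R = 6378137 m) → φ = -24.01069996°, λ = -41.72180421°.
UTM 24S forward: E = 223115.127 m, N = 7341911.387 m.

E 223115.1 m, N 7341911.4 m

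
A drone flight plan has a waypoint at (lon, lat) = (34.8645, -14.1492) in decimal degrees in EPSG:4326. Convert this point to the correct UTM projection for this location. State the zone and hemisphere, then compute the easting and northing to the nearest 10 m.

Zone 36S: E 701250 m, N 8434970 m

Longitude 34.8645° lies in the 6° band [30°, 36°), giving zone 36; latitude is south of the equator, so 36S.
Zone 36 central meridian λ₀ = 6×36 − 183 = 33°; Δλ = +1.8645°.
Transverse Mercator on WGS84 with k₀ = 0.9996 gives E = 701249.712 m, N = 8434972.162 m.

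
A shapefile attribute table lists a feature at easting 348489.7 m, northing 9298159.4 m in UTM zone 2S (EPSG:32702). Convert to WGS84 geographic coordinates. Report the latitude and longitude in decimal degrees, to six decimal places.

Zone 2S: λ₀ = -171°, k₀ = 0.9996, false easting 500000 m, false northing 10000000 m.
Meridian distance M = (N − FN)/k₀ = -702121.4 m.
Inverse transverse Mercator on WGS84 gives φ = -6.34770001°, λ = -172.36979961°.

lat -6.347700°, lon -172.369800°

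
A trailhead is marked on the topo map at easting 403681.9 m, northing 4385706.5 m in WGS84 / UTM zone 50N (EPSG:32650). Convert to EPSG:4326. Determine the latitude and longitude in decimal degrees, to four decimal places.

Zone 50N: λ₀ = 117°, k₀ = 0.9996, false easting 500000 m.
Meridian distance M = (N − FN)/k₀ = 4387461.5 m.
Inverse transverse Mercator on WGS84 gives φ = 39.61569972°, λ = 115.87789957°.

lat 39.6157°, lon 115.8779°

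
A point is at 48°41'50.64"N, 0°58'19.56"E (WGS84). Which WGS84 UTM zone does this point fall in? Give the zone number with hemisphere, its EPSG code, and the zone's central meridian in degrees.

Zone 31N (EPSG:32631), central meridian 3°

UTM zone = ⌊(λ + 180)/6⌋ + 1; 0.9721° ∈ [0°, 6°) → zone 31.
Hemisphere: N (φ ≥ 0).
Central meridian λ₀ = 6×31 − 183 = 3°.
EPSG code: 32631.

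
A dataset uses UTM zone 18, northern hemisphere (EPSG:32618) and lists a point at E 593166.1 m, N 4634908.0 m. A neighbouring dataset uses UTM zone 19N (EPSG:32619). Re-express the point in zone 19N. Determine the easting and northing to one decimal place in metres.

E 95122.7 m, N 4645813.8 m

UTM 18N → geographic: φ = 41.86059959°, λ = -73.87749956°.
UTM 19N (λ₀ = -69°) forward: E = 95122.663 m, N = 4645813.842 m.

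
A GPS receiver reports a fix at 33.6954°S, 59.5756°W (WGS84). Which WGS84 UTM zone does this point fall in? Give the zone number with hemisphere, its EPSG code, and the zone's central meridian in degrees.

Zone 21S (EPSG:32721), central meridian -57°

UTM zone = ⌊(λ + 180)/6⌋ + 1; -59.5756° ∈ [-60°, -54°) → zone 21.
Hemisphere: S (φ < 0).
Central meridian λ₀ = 6×21 − 183 = -57°.
EPSG code: 32721.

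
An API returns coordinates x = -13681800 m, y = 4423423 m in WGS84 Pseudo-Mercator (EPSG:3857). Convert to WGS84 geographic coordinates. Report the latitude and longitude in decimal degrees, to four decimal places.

lat 36.8874°, lon -122.9057°

R = 6378137 m. λ = x/R = -122.90570054°.
φ = 2·arctan(exp(y/R)) − 90° = 2·arctan(2.00076) − 90° = 36.88739713°.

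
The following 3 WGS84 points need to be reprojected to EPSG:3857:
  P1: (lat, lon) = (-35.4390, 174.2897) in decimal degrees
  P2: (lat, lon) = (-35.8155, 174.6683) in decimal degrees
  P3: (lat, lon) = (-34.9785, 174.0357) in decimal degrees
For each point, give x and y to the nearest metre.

P1: x 19401841 m, y -4223701 m; P2: x 19443986 m, y -4275264 m; P3: x 19373566 m, y -4160960 m

Web Mercator: x = R·λ, y = R·ln tan(π/4+φ/2), R = 6378137 m.
P1 (-35.4390°, 174.2897°) → (19401840.655, -4223700.686) m.
P2 (-35.8155°, 174.6683°) → (19443986.214, -4275264.064) m.
P3 (-34.9785°, 174.0357°) → (19373565.504, -4160959.764) m.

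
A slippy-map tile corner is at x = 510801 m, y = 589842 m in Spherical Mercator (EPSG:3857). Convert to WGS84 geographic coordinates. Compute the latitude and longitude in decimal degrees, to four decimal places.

lat 5.2911°, lon 4.5886°

R = 6378137 m. λ = x/R = 4.58860345°.
φ = 2·arctan(exp(y/R)) − 90° = 2·arctan(1.09689) − 90° = 5.29110434°.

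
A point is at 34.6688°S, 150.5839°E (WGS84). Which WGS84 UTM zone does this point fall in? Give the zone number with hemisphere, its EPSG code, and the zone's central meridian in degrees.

Zone 56S (EPSG:32756), central meridian 153°

UTM zone = ⌊(λ + 180)/6⌋ + 1; 150.5839° ∈ [150°, 156°) → zone 56.
Hemisphere: S (φ < 0).
Central meridian λ₀ = 6×56 − 183 = 153°.
EPSG code: 32756.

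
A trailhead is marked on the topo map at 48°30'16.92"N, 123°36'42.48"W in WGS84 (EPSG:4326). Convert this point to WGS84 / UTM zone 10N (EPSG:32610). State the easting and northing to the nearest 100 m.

E 454800 m, N 5372600 m

Zone 10 central meridian λ₀ = 6×10 − 183 = -123°; Δλ = -0.6118°.
Transverse Mercator on WGS84 with k₀ = 0.9996 gives E = 454809.484 m, N = 5372578.725 m.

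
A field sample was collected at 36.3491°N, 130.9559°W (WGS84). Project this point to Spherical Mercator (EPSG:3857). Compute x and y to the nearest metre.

x -14577944 m, y 4348764 m

Web Mercator is spherical with R = a = 6378137 m.
x = R·λ = 6378137 × -2.285611630 = -14577944.104 m.
y = R·ln tan(π/4 + φ/2) = 6378137 × 0.681823537 = 4348763.929 m.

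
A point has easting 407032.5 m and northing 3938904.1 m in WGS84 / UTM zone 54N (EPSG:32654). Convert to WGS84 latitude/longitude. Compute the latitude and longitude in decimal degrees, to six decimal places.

lat 35.589500°, lon 139.973800°

Zone 54N: λ₀ = 141°, k₀ = 0.9996, false easting 500000 m.
Meridian distance M = (N − FN)/k₀ = 3940480.3 m.
Inverse transverse Mercator on WGS84 gives φ = 35.58949987°, λ = 139.97380028°.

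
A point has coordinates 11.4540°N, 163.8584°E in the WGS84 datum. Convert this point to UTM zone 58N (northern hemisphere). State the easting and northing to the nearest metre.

Zone 58 central meridian λ₀ = 6×58 − 183 = 165°; Δλ = -1.1416°.
Transverse Mercator on WGS84 with k₀ = 0.9996 gives E = 375474.326 m, N = 1266425.561 m.

E 375474 m, N 1266426 m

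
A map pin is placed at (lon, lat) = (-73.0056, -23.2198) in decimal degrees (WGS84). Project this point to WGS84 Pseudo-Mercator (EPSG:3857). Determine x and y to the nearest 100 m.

Web Mercator is spherical with R = a = 6378137 m.
x = R·λ = 6378137 × -1.274188092 = -8126946.217 m.
y = R·ln tan(π/4 + φ/2) = 6378137 × -0.416833546 = -2658621.460 m.

x -8126900 m, y -2658600 m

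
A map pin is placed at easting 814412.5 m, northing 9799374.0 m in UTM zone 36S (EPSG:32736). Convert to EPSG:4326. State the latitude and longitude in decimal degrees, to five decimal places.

Zone 36S: λ₀ = 33°, k₀ = 0.9996, false easting 500000 m, false northing 10000000 m.
Meridian distance M = (N − FN)/k₀ = -200706.3 m.
Inverse transverse Mercator on WGS84 gives φ = -1.81289976°, λ = 35.82579958°.

lat -1.81290°, lon 35.82580°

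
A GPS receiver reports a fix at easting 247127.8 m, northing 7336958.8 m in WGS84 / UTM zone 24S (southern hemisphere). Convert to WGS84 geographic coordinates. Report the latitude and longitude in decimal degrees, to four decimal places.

lat -24.0594°, lon -41.4868°

Zone 24S: λ₀ = -39°, k₀ = 0.9996, false easting 500000 m, false northing 10000000 m.
Meridian distance M = (N − FN)/k₀ = -2664106.8 m.
Inverse transverse Mercator on WGS84 gives φ = -24.05940037°, λ = -41.48679964°.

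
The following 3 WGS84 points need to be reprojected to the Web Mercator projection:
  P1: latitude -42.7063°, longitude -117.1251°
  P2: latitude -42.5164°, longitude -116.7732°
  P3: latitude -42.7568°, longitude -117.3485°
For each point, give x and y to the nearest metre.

P1: x -13038306 m, y -5267374 m; P2: x -12999133 m, y -5238650 m; P3: x -13063175 m, y -5275027 m

Web Mercator: x = R·λ, y = R·ln tan(π/4+φ/2), R = 6378137 m.
P1 (-42.7063°, -117.1251°) → (-13038306.491, -5267374.023) m.
P2 (-42.5164°, -116.7732°) → (-12999133.162, -5238650.300) m.
P3 (-42.7568°, -117.3485°) → (-13063175.265, -5275027.285) m.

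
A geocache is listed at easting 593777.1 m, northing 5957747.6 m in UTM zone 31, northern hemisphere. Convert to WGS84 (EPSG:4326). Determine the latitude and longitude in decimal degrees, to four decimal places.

lat 53.7599°, lon 4.4225°

Zone 31N: λ₀ = 3°, k₀ = 0.9996, false easting 500000 m.
Meridian distance M = (N − FN)/k₀ = 5960131.7 m.
Inverse transverse Mercator on WGS84 gives φ = 53.75990041°, λ = 4.42250053°.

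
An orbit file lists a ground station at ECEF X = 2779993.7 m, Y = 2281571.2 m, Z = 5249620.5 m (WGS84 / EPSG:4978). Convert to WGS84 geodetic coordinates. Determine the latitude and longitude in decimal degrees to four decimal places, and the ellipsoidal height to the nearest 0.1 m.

lat 55.7652°, lon 39.3761°, h -191.9 m

λ = atan2(Y, X) = 39.37610014°; p = √(X²+Y²) = 3596377.6 m.
Bowring's method on WGS84 (a = 6378137 m, b = 6356752.314 m) gives φ = 55.76520031°, h = -191.904 m.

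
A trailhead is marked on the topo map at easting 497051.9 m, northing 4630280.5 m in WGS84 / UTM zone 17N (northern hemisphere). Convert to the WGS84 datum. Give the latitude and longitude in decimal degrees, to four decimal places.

lat 41.8244°, lon -81.0355°

Zone 17N: λ₀ = -81°, k₀ = 0.9996, false easting 500000 m.
Meridian distance M = (N − FN)/k₀ = 4632133.4 m.
Inverse transverse Mercator on WGS84 gives φ = 41.82440030°, λ = -81.03550006°.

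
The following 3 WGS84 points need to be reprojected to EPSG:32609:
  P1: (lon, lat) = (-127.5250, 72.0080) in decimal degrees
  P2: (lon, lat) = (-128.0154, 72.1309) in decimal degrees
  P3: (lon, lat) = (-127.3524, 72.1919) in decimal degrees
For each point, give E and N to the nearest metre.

P1: E 550847 m, N 7990447 m; P2: E 533719 m, N 8003809 m; P3: E 556234 m, N 8011107 m

UTM zone 9N: λ₀ = -129°, k₀ = 0.9996.
P1 (72.0080°, -127.5250°) → (550846.999, 7990447.365) m.
P2 (72.1309°, -128.0154°) → (533719.218, 8003809.154) m.
P3 (72.1919°, -127.3524°) → (556234.424, 8011107.413) m.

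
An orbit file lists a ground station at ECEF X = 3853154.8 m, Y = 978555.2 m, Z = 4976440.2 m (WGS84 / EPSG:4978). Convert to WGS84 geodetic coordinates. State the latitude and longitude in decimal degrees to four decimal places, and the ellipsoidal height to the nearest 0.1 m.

λ = atan2(Y, X) = 14.24970028°; p = √(X²+Y²) = 3975471.3 m.
Bowring's method on WGS84 (a = 6378137 m, b = 6356752.314 m) gives φ = 51.56749962°, h = 4348.272 m.

lat 51.5675°, lon 14.2497°, h 4348.3 m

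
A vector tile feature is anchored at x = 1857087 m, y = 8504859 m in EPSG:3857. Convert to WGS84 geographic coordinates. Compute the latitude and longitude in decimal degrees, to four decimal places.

R = 6378137 m. λ = x/R = 16.68249636°.
φ = 2·arctan(exp(y/R)) − 90° = 2·arctan(3.79407) − 90° = 60.46880057°.

lat 60.4688°, lon 16.6825°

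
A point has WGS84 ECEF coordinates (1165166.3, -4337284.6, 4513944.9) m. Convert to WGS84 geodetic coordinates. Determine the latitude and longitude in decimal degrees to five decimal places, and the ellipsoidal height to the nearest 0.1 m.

lat 45.33800°, lon -74.96310°, h 159.6 m

λ = atan2(Y, X) = -74.96310001°; p = √(X²+Y²) = 4491063.4 m.
Bowring's method on WGS84 (a = 6378137 m, b = 6356752.314 m) gives φ = 45.33799963°, h = 159.580 m.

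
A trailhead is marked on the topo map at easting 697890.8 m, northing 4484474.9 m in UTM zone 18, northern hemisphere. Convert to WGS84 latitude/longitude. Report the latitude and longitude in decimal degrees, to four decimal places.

lat 40.4874°, lon -72.6651°

Zone 18N: λ₀ = -75°, k₀ = 0.9996, false easting 500000 m.
Meridian distance M = (N − FN)/k₀ = 4486269.4 m.
Inverse transverse Mercator on WGS84 gives φ = 40.48739957°, λ = -72.66509996°.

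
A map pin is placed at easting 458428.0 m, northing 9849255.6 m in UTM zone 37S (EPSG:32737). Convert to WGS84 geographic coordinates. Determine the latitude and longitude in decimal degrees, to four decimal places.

Zone 37S: λ₀ = 39°, k₀ = 0.9996, false easting 500000 m, false northing 10000000 m.
Meridian distance M = (N − FN)/k₀ = -150804.7 m.
Inverse transverse Mercator on WGS84 gives φ = -1.36380010°, λ = 38.62630044°.

lat -1.3638°, lon 38.6263°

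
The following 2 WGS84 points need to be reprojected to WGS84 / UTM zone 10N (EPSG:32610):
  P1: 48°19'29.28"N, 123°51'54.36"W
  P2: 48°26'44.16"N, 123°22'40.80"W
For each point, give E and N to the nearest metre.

P1: E 435874 m, N 5352763 m; P2: E 472047 m, N 5365898 m

UTM zone 10N: λ₀ = -123°, k₀ = 0.9996.
P1 (48.3248°, -123.8651°) → (435873.819, 5352763.032) m.
P2 (48.4456°, -123.3780°) → (472046.599, 5365897.746) m.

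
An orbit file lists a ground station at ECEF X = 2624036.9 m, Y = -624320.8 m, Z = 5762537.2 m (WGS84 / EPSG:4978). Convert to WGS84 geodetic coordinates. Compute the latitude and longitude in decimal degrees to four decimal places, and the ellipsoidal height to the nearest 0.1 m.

λ = atan2(Y, X) = -13.38320105°; p = √(X²+Y²) = 2697285.0 m.
Bowring's method on WGS84 (a = 6378137 m, b = 6356752.314 m) gives φ = 65.06440022°, h = 1981.226 m.

lat 65.0644°, lon -13.3832°, h 1981.2 m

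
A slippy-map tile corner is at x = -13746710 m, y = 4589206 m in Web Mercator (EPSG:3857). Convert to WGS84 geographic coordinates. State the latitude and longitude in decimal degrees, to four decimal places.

R = 6378137 m. λ = x/R = -123.48879699°.
φ = 2·arctan(exp(y/R)) − 90° = 2·arctan(2.05345) − 90° = 38.06919951°.

lat 38.0692°, lon -123.4888°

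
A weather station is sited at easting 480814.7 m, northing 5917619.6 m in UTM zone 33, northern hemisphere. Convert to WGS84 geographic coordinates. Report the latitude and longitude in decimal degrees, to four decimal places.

Zone 33N: λ₀ = 15°, k₀ = 0.9996, false easting 500000 m.
Meridian distance M = (N − FN)/k₀ = 5919987.6 m.
Inverse transverse Mercator on WGS84 gives φ = 53.40729957°, λ = 14.71139957°.

lat 53.4073°, lon 14.7114°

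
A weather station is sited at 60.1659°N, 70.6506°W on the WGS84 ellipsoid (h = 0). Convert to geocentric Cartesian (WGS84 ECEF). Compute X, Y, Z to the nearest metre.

WGS84: a = 6378137 m, e² = 0.006694380; N(φ) = a/√(1−e²sin²φ) = 6394263.024 m.
X = (N+h)·cosφ·cosλ = 1053982.232 m; Y = (N+h)·cosφ·sinλ = -3001402.506 m; Z = (N(1−e²)+h)·sinφ = 5509695.713 m.

X 1053982 m, Y -3001403 m, Z 5509696 m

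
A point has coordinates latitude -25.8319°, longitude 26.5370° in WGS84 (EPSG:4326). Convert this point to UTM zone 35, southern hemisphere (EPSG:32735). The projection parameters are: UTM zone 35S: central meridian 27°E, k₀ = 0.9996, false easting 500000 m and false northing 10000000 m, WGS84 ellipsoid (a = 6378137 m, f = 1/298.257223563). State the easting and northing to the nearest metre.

Zone 35 central meridian λ₀ = 6×35 − 183 = 27°; Δλ = -0.4630°.
Transverse Mercator on WGS84 with k₀ = 0.9996 gives E = 453597.978 m, N = 7142850.263 m.

E 453598 m, N 7142850 m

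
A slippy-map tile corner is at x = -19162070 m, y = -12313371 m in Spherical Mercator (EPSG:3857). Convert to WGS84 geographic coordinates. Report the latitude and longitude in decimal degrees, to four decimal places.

R = 6378137 m. λ = x/R = -172.13580356°.
φ = 2·arctan(exp(y/R)) − 90° = 2·arctan(0.14507) − 90° = -73.49169982°.

lat -73.4917°, lon -172.1358°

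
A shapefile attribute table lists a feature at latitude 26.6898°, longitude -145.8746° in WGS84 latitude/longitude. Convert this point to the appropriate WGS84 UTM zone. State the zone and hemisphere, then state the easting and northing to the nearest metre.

Longitude -145.8746° lies in the 6° band [-150°, -144°), giving zone 6; latitude is north of the equator, so 6N.
Zone 6 central meridian λ₀ = 6×6 − 183 = -147°; Δλ = +1.1254°.
Transverse Mercator on WGS84 with k₀ = 0.9996 gives E = 611965.837 m, N = 2952572.437 m.

Zone 6N: E 611966 m, N 2952572 m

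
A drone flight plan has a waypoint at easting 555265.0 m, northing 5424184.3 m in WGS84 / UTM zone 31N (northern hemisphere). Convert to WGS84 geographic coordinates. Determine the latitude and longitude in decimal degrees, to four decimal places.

lat 48.9681°, lon 3.7551°

Zone 31N: λ₀ = 3°, k₀ = 0.9996, false easting 500000 m.
Meridian distance M = (N − FN)/k₀ = 5426354.8 m.
Inverse transverse Mercator on WGS84 gives φ = 48.96809968°, λ = 3.75510049°.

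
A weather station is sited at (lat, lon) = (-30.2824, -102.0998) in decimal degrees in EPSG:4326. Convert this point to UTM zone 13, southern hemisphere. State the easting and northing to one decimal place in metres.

Zone 13 central meridian λ₀ = 6×13 − 183 = -105°; Δλ = +2.9002°.
Transverse Mercator on WGS84 with k₀ = 0.9996 gives E = 778981.181 m, N = 6646359.386 m.

E 778981.2 m, N 6646359.4 m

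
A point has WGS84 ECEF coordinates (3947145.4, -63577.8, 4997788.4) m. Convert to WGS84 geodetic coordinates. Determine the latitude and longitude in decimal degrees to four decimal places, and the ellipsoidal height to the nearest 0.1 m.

λ = atan2(Y, X) = -0.92279971°; p = √(X²+Y²) = 3947657.4 m.
Bowring's method on WGS84 (a = 6378137 m, b = 6356752.314 m) gives φ = 51.88240029°, h = 3878.618 m.

lat 51.8824°, lon -0.9228°, h 3878.6 m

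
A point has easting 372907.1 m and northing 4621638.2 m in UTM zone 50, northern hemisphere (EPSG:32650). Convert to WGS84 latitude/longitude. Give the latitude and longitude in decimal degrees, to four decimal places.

Zone 50N: λ₀ = 117°, k₀ = 0.9996, false easting 500000 m.
Meridian distance M = (N − FN)/k₀ = 4623487.6 m.
Inverse transverse Mercator on WGS84 gives φ = 41.73639978°, λ = 115.47170043°.

lat 41.7364°, lon 115.4717°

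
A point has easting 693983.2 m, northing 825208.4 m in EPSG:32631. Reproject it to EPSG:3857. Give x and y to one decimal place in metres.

Unproject from UTM 31N (λ₀ = 3°) → φ = 7.46199992°, λ = 4.75780004°.
Web Mercator (R = 6378137 m): x = 529635.877 m, y = 833024.267 m.

x 529635.9 m, y 833024.3 m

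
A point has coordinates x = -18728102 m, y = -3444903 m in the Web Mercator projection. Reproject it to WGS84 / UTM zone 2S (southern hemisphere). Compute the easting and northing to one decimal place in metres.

E 767712.9 m, N 6728701.2 m

Web Mercator inverse (R = 6378137 m) → φ = -29.54270319°, λ = -168.23740269°.
UTM 2S forward: E = 767712.912 m, N = 6728701.189 m.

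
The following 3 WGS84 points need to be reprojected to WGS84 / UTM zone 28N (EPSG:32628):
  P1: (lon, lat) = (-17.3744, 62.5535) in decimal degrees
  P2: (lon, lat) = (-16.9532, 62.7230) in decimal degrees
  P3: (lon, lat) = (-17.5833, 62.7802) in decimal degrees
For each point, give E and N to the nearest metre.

UTM zone 28N: λ₀ = -15°, k₀ = 0.9996.
P1 (62.5535°, -17.3744°) → (377917.494, 6938088.426) m.
P2 (62.7230°, -16.9532°) → (400140.396, 6956240.329) m.
P3 (62.7802°, -17.5833°) → (368192.394, 6963743.114) m.

P1: E 377917 m, N 6938088 m; P2: E 400140 m, N 6956240 m; P3: E 368192 m, N 6963743 m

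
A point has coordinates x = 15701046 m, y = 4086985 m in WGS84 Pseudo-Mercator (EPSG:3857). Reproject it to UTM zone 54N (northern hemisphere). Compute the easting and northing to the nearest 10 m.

Web Mercator inverse (R = 6378137 m) → φ = 34.43220280°, λ = 141.04489598°.
UTM 54N forward: E = 504124.931 m, N = 3810080.371 m.

E 504120 m, N 3810080 m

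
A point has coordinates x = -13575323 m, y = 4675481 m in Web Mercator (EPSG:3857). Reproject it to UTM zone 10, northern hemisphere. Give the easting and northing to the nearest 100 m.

Web Mercator inverse (R = 6378137 m) → φ = 38.67679917°, λ = -121.94920138°.
UTM 10N forward: E = 591404.127 m, N = 4281435.464 m.

E 591400 m, N 4281400 m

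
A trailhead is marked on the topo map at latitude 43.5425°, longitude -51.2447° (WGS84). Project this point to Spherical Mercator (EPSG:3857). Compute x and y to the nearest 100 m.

Web Mercator is spherical with R = a = 6378137 m.
x = R·λ = 6378137 × -0.894388739 = -5704533.910 m.
y = R·ln tan(π/4 + φ/2) = 6378137 × 0.845844771 = 5394913.827 m.

x -5704500 m, y 5394900 m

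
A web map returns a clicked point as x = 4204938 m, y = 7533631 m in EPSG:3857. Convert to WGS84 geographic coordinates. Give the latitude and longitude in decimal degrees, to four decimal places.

R = 6378137 m. λ = x/R = 37.77360074°.
φ = 2·arctan(exp(y/R)) − 90° = 2·arctan(3.25817) − 90° = 55.87529820°.

lat 55.8753°, lon 37.7736°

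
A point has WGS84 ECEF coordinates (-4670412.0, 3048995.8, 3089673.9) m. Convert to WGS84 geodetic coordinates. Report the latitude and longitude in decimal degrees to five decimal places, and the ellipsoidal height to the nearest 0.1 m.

lat 29.14750°, lon 146.86220°, h 3047.3 m

λ = atan2(Y, X) = 146.86220009°; p = √(X²+Y²) = 5577555.3 m.
Bowring's method on WGS84 (a = 6378137 m, b = 6356752.314 m) gives φ = 29.14750010°, h = 3047.321 m.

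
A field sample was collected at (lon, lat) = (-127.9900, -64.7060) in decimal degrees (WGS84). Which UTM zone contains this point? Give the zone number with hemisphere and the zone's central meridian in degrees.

UTM zone = ⌊(λ + 180)/6⌋ + 1; -127.9900° ∈ [-132°, -126°) → zone 9.
Hemisphere: S (φ < 0).
Central meridian λ₀ = 6×9 − 183 = -129°.

Zone 9S, central meridian -129°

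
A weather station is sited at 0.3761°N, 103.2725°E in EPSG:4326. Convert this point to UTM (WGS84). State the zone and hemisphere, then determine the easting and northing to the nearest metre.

Zone 48N: E 307747 m, N 41589 m

Longitude 103.2725° lies in the 6° band [102°, 108°), giving zone 48; latitude is north of the equator, so 48N.
Zone 48 central meridian λ₀ = 6×48 − 183 = 105°; Δλ = -1.7275°.
Transverse Mercator on WGS84 with k₀ = 0.9996 gives E = 307747.291 m, N = 41589.385 m.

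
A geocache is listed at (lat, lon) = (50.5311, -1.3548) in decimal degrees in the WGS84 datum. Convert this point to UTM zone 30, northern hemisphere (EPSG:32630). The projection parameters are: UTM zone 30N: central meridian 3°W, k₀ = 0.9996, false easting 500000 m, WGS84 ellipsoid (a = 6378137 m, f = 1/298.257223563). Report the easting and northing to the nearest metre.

E 616600 m, N 5598976 m

Zone 30 central meridian λ₀ = 6×30 − 183 = -3°; Δλ = +1.6452°.
Transverse Mercator on WGS84 with k₀ = 0.9996 gives E = 616599.635 m, N = 5598976.005 m.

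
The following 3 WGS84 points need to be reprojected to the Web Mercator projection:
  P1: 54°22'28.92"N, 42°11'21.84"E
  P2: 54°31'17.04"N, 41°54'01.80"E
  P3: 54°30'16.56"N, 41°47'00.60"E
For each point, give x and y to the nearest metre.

Web Mercator: x = R·λ, y = R·ln tan(π/4+φ/2), R = 6378137 m.
P1 (54.3747°, 42.1894°) → (4696502.525, 7241441.809) m.
P2 (54.5214°, 41.9005°) → (4664342.324, 7269528.226) m.
P3 (54.5046°, 41.7835°) → (4651317.944, 7266306.678) m.

P1: x 4696503 m, y 7241442 m; P2: x 4664342 m, y 7269528 m; P3: x 4651318 m, y 7266307 m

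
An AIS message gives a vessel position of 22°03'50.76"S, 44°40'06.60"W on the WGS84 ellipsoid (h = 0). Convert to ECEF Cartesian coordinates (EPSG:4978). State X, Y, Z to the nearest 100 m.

X 4205800 m, Y -4157400 m, Z -2381000 m

WGS84: a = 6378137 m, e² = 0.006694380; N(φ) = a/√(1−e²sin²φ) = 6381151.631 m.
X = (N+h)·cosφ·cosλ = 4205828.418 m; Y = (N+h)·cosφ·sinλ = -4157439.960 m; Z = (N(1−e²)+h)·sinφ = -2380992.408 m.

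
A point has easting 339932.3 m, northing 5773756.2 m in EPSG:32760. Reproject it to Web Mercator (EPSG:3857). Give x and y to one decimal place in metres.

Unproject from UTM 60S (λ₀ = 177°) → φ = -38.16990028°, λ = 175.17269990°.
Web Mercator (R = 6378137 m): x = 19500135.754 m, y = -4603454.905 m.

x 19500135.8 m, y -4603454.9 m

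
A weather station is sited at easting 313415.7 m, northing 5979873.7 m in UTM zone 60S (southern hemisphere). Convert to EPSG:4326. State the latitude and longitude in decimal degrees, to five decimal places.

lat -36.30810°, lon 174.92180°

Zone 60S: λ₀ = 177°, k₀ = 0.9996, false easting 500000 m, false northing 10000000 m.
Meridian distance M = (N − FN)/k₀ = -4021735.0 m.
Inverse transverse Mercator on WGS84 gives φ = -36.30810000°, λ = 174.92179988°.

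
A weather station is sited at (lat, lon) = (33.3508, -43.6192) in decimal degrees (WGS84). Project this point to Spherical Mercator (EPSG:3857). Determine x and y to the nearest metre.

Web Mercator is spherical with R = a = 6378137 m.
x = R·λ = 6378137 × -0.761298657 = -4855667.133 m.
y = R·ln tan(π/4 + φ/2) = 6378137 × 0.618042526 = 3941959.903 m.

x -4855667 m, y 3941960 m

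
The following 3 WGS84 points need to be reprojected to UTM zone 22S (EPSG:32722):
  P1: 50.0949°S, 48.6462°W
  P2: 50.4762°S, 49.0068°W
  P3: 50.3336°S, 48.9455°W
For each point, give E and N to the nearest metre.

UTM zone 22S: λ₀ = -51°, k₀ = 0.9996.
P1 (-50.0949°, -48.6462°) → (668349.336, 4448164.431) m.
P2 (-50.4762°, -49.0068°) → (641425.494, 4406523.167) m.
P3 (-50.3336°, -48.9455°) → (646212.877, 4422258.746) m.

P1: E 668349 m, N 4448164 m; P2: E 641425 m, N 4406523 m; P3: E 646213 m, N 4422259 m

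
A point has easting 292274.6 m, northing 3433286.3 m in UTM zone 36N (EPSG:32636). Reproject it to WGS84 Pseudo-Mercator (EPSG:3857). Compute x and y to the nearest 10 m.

x 3431310 m, y 3634680 m

Unproject from UTM 36N (λ₀ = 33°) → φ = 31.01489996°, λ = 30.82400040°.
Web Mercator (R = 6378137 m): x = 3431312.028 m, y = 3634684.338 m.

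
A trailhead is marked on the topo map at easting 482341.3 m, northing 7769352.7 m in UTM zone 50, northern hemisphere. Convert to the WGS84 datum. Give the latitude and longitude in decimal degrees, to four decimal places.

lat 70.0306°, lon 116.5367°

Zone 50N: λ₀ = 117°, k₀ = 0.9996, false easting 500000 m.
Meridian distance M = (N − FN)/k₀ = 7772461.7 m.
Inverse transverse Mercator on WGS84 gives φ = 70.03060021°, λ = 116.53669917°.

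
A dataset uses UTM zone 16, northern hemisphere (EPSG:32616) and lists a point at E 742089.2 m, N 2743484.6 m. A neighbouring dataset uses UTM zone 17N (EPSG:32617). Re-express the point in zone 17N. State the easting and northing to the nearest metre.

UTM 16N → geographic: φ = 24.78700037°, λ = -84.60550012°.
UTM 17N (λ₀ = -81°) forward: E = 135388.185 m, N = 2746176.839 m.

E 135388 m, N 2746177 m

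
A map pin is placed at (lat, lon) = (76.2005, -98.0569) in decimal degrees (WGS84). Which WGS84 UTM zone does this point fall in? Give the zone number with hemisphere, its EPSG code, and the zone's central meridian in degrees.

Zone 14N (EPSG:32614), central meridian -99°

UTM zone = ⌊(λ + 180)/6⌋ + 1; -98.0569° ∈ [-102°, -96°) → zone 14.
Hemisphere: N (φ ≥ 0).
Central meridian λ₀ = 6×14 − 183 = -99°.
EPSG code: 32614.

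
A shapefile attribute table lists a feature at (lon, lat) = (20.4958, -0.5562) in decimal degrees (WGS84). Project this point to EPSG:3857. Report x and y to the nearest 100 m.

Web Mercator is spherical with R = a = 6378137 m.
x = R·λ = 6378137 × 0.357719193 = 2281582.019 m.
y = R·ln tan(π/4 + φ/2) = 6378137 × -0.009707674 = -61916.873 m.

x 2281600 m, y -61900 m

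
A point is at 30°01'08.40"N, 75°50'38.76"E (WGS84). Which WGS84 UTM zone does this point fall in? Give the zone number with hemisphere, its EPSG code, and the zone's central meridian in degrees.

Zone 43N (EPSG:32643), central meridian 75°

UTM zone = ⌊(λ + 180)/6⌋ + 1; 75.8441° ∈ [72°, 78°) → zone 43.
Hemisphere: N (φ ≥ 0).
Central meridian λ₀ = 6×43 − 183 = 75°.
EPSG code: 32643.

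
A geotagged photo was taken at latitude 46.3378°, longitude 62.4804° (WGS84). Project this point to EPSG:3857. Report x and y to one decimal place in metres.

x 6955286.3 m, y 5834648.1 m

Web Mercator is spherical with R = a = 6378137 m.
x = R·λ = 6378137 × 1.090488698 = 6955286.313 m.
y = R·ln tan(π/4 + φ/2) = 6378137 × 0.914788777 = 5834648.144 m.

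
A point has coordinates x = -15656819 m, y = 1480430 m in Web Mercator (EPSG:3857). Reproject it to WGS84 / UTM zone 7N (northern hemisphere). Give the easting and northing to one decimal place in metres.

E 538187.3 m, N 1457189.7 m

Web Mercator inverse (R = 6378137 m) → φ = 13.18109905°, λ = -140.64759808°.
UTM 7N forward: E = 538187.262 m, N = 1457189.703 m.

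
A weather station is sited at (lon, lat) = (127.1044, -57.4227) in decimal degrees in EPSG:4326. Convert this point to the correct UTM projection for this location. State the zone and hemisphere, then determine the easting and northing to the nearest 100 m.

Longitude 127.1044° lies in the 6° band [126°, 132°), giving zone 52; latitude is south of the equator, so 52S.
Zone 52 central meridian λ₀ = 6×52 − 183 = 129°; Δλ = -1.8956°.
Transverse Mercator on WGS84 with k₀ = 0.9996 gives E = 386163.781 m, N = 3633972.435 m.

Zone 52S: E 386200 m, N 3634000 m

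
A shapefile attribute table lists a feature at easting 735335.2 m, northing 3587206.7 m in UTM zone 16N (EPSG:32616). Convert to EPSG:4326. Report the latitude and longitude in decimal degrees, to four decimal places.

Zone 16N: λ₀ = -87°, k₀ = 0.9996, false easting 500000 m.
Meridian distance M = (N − FN)/k₀ = 3588642.2 m.
Inverse transverse Mercator on WGS84 gives φ = 32.39709982°, λ = -84.49799948°.

lat 32.3971°, lon -84.4980°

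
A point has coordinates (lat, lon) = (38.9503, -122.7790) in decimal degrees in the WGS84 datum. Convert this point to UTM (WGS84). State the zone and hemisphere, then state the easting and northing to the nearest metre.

Zone 10N: E 519150 m, N 4311285 m

Longitude -122.7790° lies in the 6° band [-126°, -120°), giving zone 10; latitude is north of the equator, so 10N.
Zone 10 central meridian λ₀ = 6×10 − 183 = -123°; Δλ = +0.2210°.
Transverse Mercator on WGS84 with k₀ = 0.9996 gives E = 519150.168 m, N = 4311284.562 m.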